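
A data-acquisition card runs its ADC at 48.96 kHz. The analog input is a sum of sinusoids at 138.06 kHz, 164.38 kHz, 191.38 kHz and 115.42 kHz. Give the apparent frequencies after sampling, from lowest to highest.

4.46 kHz, 8.82 kHz, 17.5 kHz

fs/2 = 24.48 kHz.
138.06 kHz mod fs = 40.14 kHz.
40.14 kHz > fs/2 = 24.48 kHz, folds to fs − 40.14 kHz = 8.82 kHz.
164.38 kHz mod fs = 17.5 kHz.
17.5 kHz ≤ fs/2 = 24.48 kHz, appears at 17.5 kHz.
191.38 kHz mod fs = 44.5 kHz.
44.5 kHz > fs/2 = 24.48 kHz, folds to fs − 44.5 kHz = 4.46 kHz.
115.42 kHz mod fs = 17.5 kHz.
17.5 kHz ≤ fs/2 = 24.48 kHz, appears at 17.5 kHz.
Distinct values: {4.46 kHz, 8.82 kHz, 17.5 kHz}.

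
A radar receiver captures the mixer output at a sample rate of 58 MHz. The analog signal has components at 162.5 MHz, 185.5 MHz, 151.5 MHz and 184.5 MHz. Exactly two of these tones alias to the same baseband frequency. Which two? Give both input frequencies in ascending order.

fs/2 = 29 MHz.
162.5 MHz mod fs = 46.5 MHz.
46.5 MHz > fs/2 = 29 MHz, folds to fs − 46.5 MHz = 11.5 MHz.
185.5 MHz mod fs = 11.5 MHz.
11.5 MHz ≤ fs/2 = 29 MHz, appears at 11.5 MHz.
151.5 MHz mod fs = 35.5 MHz.
35.5 MHz > fs/2 = 29 MHz, folds to fs − 35.5 MHz = 22.5 MHz.
184.5 MHz mod fs = 10.5 MHz.
10.5 MHz ≤ fs/2 = 29 MHz, appears at 10.5 MHz.
162.5 MHz and 185.5 MHz both map to 11.5 MHz.

162.5 MHz, 185.5 MHz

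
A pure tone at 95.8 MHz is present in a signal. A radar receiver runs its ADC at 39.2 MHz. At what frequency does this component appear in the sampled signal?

17.4 MHz

95.8 MHz mod fs = 17.4 MHz.
17.4 MHz ≤ fs/2 = 19.6 MHz, appears at 17.4 MHz.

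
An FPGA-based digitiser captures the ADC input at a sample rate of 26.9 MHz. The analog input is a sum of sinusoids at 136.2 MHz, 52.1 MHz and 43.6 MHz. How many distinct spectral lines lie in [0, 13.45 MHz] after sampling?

2

fs/2 = 13.45 MHz.
136.2 MHz mod fs = 1.7 MHz.
1.7 MHz ≤ fs/2 = 13.45 MHz, appears at 1.7 MHz.
52.1 MHz mod fs = 25.2 MHz.
25.2 MHz > fs/2 = 13.45 MHz, folds to fs − 25.2 MHz = 1.7 MHz.
43.6 MHz mod fs = 16.7 MHz.
16.7 MHz > fs/2 = 13.45 MHz, folds to fs − 16.7 MHz = 10.2 MHz.
Distinct values: {1.7 MHz, 10.2 MHz} → 2.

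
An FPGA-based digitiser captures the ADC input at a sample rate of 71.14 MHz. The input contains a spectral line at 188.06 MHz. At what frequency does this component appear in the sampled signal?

25.36 MHz

188.06 MHz mod fs = 45.78 MHz.
45.78 MHz > fs/2 = 35.57 MHz, folds to fs − 45.78 MHz = 25.36 MHz.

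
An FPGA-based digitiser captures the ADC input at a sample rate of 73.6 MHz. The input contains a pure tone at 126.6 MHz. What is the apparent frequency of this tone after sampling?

20.6 MHz

126.6 MHz mod fs = 53 MHz.
53 MHz > fs/2 = 36.8 MHz, folds to fs − 53 MHz = 20.6 MHz.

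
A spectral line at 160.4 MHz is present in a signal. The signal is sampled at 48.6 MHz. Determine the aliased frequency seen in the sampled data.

14.6 MHz

160.4 MHz mod fs = 14.6 MHz.
14.6 MHz ≤ fs/2 = 24.3 MHz, appears at 14.6 MHz.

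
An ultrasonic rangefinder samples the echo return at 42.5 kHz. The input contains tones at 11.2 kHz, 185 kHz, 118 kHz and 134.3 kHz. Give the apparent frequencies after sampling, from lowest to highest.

6.8 kHz, 9.5 kHz, 11.2 kHz, 15 kHz

fs/2 = 21.25 kHz.
11.2 kHz ≤ fs/2 = 21.25 kHz, passes unchanged.
185 kHz mod fs = 15 kHz.
15 kHz ≤ fs/2 = 21.25 kHz, appears at 15 kHz.
118 kHz mod fs = 33 kHz.
33 kHz > fs/2 = 21.25 kHz, folds to fs − 33 kHz = 9.5 kHz.
134.3 kHz mod fs = 6.8 kHz.
6.8 kHz ≤ fs/2 = 21.25 kHz, appears at 6.8 kHz.
Distinct values: {6.8 kHz, 9.5 kHz, 11.2 kHz, 15 kHz}.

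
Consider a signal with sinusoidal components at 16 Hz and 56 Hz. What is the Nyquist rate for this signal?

Highest-frequency component: 56 Hz.
Nyquist rate = 2 × 56 Hz = 112 Hz.

112 Hz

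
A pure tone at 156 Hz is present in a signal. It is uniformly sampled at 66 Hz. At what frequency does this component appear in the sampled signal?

156 Hz mod fs = 24 Hz.
24 Hz ≤ fs/2 = 33 Hz, appears at 24 Hz.

24 Hz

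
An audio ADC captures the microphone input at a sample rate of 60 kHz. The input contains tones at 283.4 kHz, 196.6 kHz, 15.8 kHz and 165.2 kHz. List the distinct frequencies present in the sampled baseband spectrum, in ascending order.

14.8 kHz, 15.8 kHz, 16.6 kHz

fs/2 = 30 kHz.
283.4 kHz mod fs = 43.4 kHz.
43.4 kHz > fs/2 = 30 kHz, folds to fs − 43.4 kHz = 16.6 kHz.
196.6 kHz mod fs = 16.6 kHz.
16.6 kHz ≤ fs/2 = 30 kHz, appears at 16.6 kHz.
15.8 kHz ≤ fs/2 = 30 kHz, passes unchanged.
165.2 kHz mod fs = 45.2 kHz.
45.2 kHz > fs/2 = 30 kHz, folds to fs − 45.2 kHz = 14.8 kHz.
Distinct values: {14.8 kHz, 15.8 kHz, 16.6 kHz}.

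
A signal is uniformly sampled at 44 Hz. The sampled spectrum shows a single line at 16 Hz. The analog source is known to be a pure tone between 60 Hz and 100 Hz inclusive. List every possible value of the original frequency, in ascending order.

60 Hz, 72 Hz

Frequencies that alias to 16 Hz are k·fs ± 16 Hz for integer k ≥ 0.
k=0: 16 Hz.
k=1: 28 Hz, 60 Hz.
k=2: 72 Hz, 104 Hz.
k=3: 116 Hz, 148 Hz.
Within [60 Hz, 100 Hz]: 60 Hz, 72 Hz.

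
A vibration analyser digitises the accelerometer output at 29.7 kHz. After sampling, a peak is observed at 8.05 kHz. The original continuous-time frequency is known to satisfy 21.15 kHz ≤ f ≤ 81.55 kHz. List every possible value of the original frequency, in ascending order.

Frequencies that alias to 8.05 kHz are k·fs ± 8.05 kHz for integer k ≥ 0.
k=0: 8.05 kHz.
k=1: 21.65 kHz, 37.75 kHz.
k=2: 51.35 kHz, 67.45 kHz.
k=3: 81.05 kHz, 97.15 kHz.
k=4: 110.75 kHz, 126.85 kHz.
Within [21.15 kHz, 81.55 kHz]: 21.65 kHz, 37.75 kHz, 51.35 kHz, 67.45 kHz, 81.05 kHz.

21.65 kHz, 37.75 kHz, 51.35 kHz, 67.45 kHz, 81.05 kHz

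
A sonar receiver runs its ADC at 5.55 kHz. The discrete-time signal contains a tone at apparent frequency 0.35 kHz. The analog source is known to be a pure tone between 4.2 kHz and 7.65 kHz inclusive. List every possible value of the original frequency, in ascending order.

Frequencies that alias to 0.35 kHz are k·fs ± 0.35 kHz for integer k ≥ 0.
k=0: 0.35 kHz.
k=1: 5.2 kHz, 5.9 kHz.
k=2: 10.75 kHz, 11.45 kHz.
Within [4.2 kHz, 7.65 kHz]: 5.2 kHz, 5.9 kHz.

5.2 kHz, 5.9 kHz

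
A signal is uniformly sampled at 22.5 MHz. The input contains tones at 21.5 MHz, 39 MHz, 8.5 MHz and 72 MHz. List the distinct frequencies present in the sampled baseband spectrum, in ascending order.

1 MHz, 4.5 MHz, 6 MHz, 8.5 MHz

fs/2 = 11.25 MHz.
21.5 MHz > fs/2 = 11.25 MHz, folds to fs − 21.5 MHz = 1 MHz.
39 MHz mod fs = 16.5 MHz.
16.5 MHz > fs/2 = 11.25 MHz, folds to fs − 16.5 MHz = 6 MHz.
8.5 MHz ≤ fs/2 = 11.25 MHz, passes unchanged.
72 MHz mod fs = 4.5 MHz.
4.5 MHz ≤ fs/2 = 11.25 MHz, appears at 4.5 MHz.
Distinct values: {1 MHz, 4.5 MHz, 6 MHz, 8.5 MHz}.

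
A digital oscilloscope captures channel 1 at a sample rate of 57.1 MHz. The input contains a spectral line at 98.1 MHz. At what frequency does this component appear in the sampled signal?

16.1 MHz

98.1 MHz mod fs = 41 MHz.
41 MHz > fs/2 = 28.55 MHz, folds to fs − 41 MHz = 16.1 MHz.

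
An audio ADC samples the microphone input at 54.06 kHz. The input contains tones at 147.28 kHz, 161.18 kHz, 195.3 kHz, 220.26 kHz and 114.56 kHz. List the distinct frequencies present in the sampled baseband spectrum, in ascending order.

fs/2 = 27.03 kHz.
147.28 kHz mod fs = 39.16 kHz.
39.16 kHz > fs/2 = 27.03 kHz, folds to fs − 39.16 kHz = 14.9 kHz.
161.18 kHz mod fs = 53.06 kHz.
53.06 kHz > fs/2 = 27.03 kHz, folds to fs − 53.06 kHz = 1 kHz.
195.3 kHz mod fs = 33.12 kHz.
33.12 kHz > fs/2 = 27.03 kHz, folds to fs − 33.12 kHz = 20.94 kHz.
220.26 kHz mod fs = 4.02 kHz.
4.02 kHz ≤ fs/2 = 27.03 kHz, appears at 4.02 kHz.
114.56 kHz mod fs = 6.44 kHz.
6.44 kHz ≤ fs/2 = 27.03 kHz, appears at 6.44 kHz.
Distinct values: {1 kHz, 4.02 kHz, 6.44 kHz, 14.9 kHz, 20.94 kHz}.

1 kHz, 4.02 kHz, 6.44 kHz, 14.9 kHz, 20.94 kHz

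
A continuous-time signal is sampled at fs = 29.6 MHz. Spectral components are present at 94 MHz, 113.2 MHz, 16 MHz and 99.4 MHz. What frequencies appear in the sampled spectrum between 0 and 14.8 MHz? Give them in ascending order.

5.2 MHz, 10.6 MHz, 13.6 MHz

fs/2 = 14.8 MHz.
94 MHz mod fs = 5.2 MHz.
5.2 MHz ≤ fs/2 = 14.8 MHz, appears at 5.2 MHz.
113.2 MHz mod fs = 24.4 MHz.
24.4 MHz > fs/2 = 14.8 MHz, folds to fs − 24.4 MHz = 5.2 MHz.
16 MHz > fs/2 = 14.8 MHz, folds to fs − 16 MHz = 13.6 MHz.
99.4 MHz mod fs = 10.6 MHz.
10.6 MHz ≤ fs/2 = 14.8 MHz, appears at 10.6 MHz.
Distinct values: {5.2 MHz, 10.6 MHz, 13.6 MHz}.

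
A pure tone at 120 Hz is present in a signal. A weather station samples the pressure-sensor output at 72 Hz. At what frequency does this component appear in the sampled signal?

24 Hz

120 Hz mod fs = 48 Hz.
48 Hz > fs/2 = 36 Hz, folds to fs − 48 Hz = 24 Hz.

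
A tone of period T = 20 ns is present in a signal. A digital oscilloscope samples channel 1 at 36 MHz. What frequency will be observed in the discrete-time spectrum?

14 MHz

T = 20 ns → f = 1/T = 50 MHz.
50 MHz mod fs = 14 MHz.
14 MHz ≤ fs/2 = 18 MHz, appears at 14 MHz.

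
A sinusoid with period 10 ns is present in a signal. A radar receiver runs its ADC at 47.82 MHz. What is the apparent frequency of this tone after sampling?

T = 10 ns → f = 1/T = 100 MHz.
100 MHz mod fs = 4.36 MHz.
4.36 MHz ≤ fs/2 = 23.91 MHz, appears at 4.36 MHz.

4.36 MHz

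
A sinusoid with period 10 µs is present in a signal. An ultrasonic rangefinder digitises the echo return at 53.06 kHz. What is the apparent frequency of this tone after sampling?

6.12 kHz

T = 10 µs → f = 1/T = 100 kHz.
100 kHz mod fs = 46.94 kHz.
46.94 kHz > fs/2 = 26.53 kHz, folds to fs − 46.94 kHz = 6.12 kHz.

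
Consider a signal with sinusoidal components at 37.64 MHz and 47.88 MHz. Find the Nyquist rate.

Highest-frequency component: 47.88 MHz.
Nyquist rate = 2 × 47.88 MHz = 95.76 MHz.

95.76 MHz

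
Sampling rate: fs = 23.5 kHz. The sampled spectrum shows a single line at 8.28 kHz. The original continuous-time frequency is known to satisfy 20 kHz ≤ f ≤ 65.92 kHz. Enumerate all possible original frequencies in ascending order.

Frequencies that alias to 8.28 kHz are k·fs ± 8.28 kHz for integer k ≥ 0.
k=0: 8.28 kHz.
k=1: 15.22 kHz, 31.78 kHz.
k=2: 38.72 kHz, 55.28 kHz.
k=3: 62.22 kHz, 78.78 kHz.
k=4: 85.72 kHz, 102.28 kHz.
Within [20 kHz, 65.92 kHz]: 31.78 kHz, 38.72 kHz, 55.28 kHz, 62.22 kHz.

31.78 kHz, 38.72 kHz, 55.28 kHz, 62.22 kHz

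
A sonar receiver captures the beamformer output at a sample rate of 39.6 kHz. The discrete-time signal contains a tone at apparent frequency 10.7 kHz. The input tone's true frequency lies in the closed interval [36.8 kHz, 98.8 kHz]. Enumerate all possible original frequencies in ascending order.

50.3 kHz, 68.5 kHz, 89.9 kHz

Frequencies that alias to 10.7 kHz are k·fs ± 10.7 kHz for integer k ≥ 0.
k=0: 10.7 kHz.
k=1: 28.9 kHz, 50.3 kHz.
k=2: 68.5 kHz, 89.9 kHz.
k=3: 108.1 kHz, 129.5 kHz.
Within [36.8 kHz, 98.8 kHz]: 50.3 kHz, 68.5 kHz, 89.9 kHz.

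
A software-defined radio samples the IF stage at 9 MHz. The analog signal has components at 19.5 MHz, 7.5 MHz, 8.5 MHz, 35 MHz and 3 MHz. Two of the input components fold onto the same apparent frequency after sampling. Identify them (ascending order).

fs/2 = 4.5 MHz.
19.5 MHz mod fs = 1.5 MHz.
1.5 MHz ≤ fs/2 = 4.5 MHz, appears at 1.5 MHz.
7.5 MHz > fs/2 = 4.5 MHz, folds to fs − 7.5 MHz = 1.5 MHz.
8.5 MHz > fs/2 = 4.5 MHz, folds to fs − 8.5 MHz = 0.5 MHz.
35 MHz mod fs = 8 MHz.
8 MHz > fs/2 = 4.5 MHz, folds to fs − 8 MHz = 1 MHz.
3 MHz ≤ fs/2 = 4.5 MHz, passes unchanged.
7.5 MHz and 19.5 MHz both map to 1.5 MHz.

7.5 MHz, 19.5 MHz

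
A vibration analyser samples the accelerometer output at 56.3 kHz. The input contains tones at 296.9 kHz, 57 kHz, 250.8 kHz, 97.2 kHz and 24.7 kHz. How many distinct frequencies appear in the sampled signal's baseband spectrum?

4

fs/2 = 28.15 kHz.
296.9 kHz mod fs = 15.4 kHz.
15.4 kHz ≤ fs/2 = 28.15 kHz, appears at 15.4 kHz.
57 kHz mod fs = 0.7 kHz.
0.7 kHz ≤ fs/2 = 28.15 kHz, appears at 0.7 kHz.
250.8 kHz mod fs = 25.6 kHz.
25.6 kHz ≤ fs/2 = 28.15 kHz, appears at 25.6 kHz.
97.2 kHz mod fs = 40.9 kHz.
40.9 kHz > fs/2 = 28.15 kHz, folds to fs − 40.9 kHz = 15.4 kHz.
24.7 kHz ≤ fs/2 = 28.15 kHz, passes unchanged.
Distinct values: {0.7 kHz, 15.4 kHz, 24.7 kHz, 25.6 kHz} → 4.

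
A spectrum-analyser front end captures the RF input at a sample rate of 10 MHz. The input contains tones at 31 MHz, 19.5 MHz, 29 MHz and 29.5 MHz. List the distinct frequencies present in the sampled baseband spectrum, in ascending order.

fs/2 = 5 MHz.
31 MHz mod fs = 1 MHz.
1 MHz ≤ fs/2 = 5 MHz, appears at 1 MHz.
19.5 MHz mod fs = 9.5 MHz.
9.5 MHz > fs/2 = 5 MHz, folds to fs − 9.5 MHz = 0.5 MHz.
29 MHz mod fs = 9 MHz.
9 MHz > fs/2 = 5 MHz, folds to fs − 9 MHz = 1 MHz.
29.5 MHz mod fs = 9.5 MHz.
9.5 MHz > fs/2 = 5 MHz, folds to fs − 9.5 MHz = 0.5 MHz.
Distinct values: {0.5 MHz, 1 MHz}.

0.5 MHz, 1 MHz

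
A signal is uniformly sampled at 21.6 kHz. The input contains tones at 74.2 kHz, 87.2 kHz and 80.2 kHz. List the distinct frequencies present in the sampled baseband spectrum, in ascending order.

fs/2 = 10.8 kHz.
74.2 kHz mod fs = 9.4 kHz.
9.4 kHz ≤ fs/2 = 10.8 kHz, appears at 9.4 kHz.
87.2 kHz mod fs = 0.8 kHz.
0.8 kHz ≤ fs/2 = 10.8 kHz, appears at 0.8 kHz.
80.2 kHz mod fs = 15.4 kHz.
15.4 kHz > fs/2 = 10.8 kHz, folds to fs − 15.4 kHz = 6.2 kHz.
Distinct values: {0.8 kHz, 6.2 kHz, 9.4 kHz}.

0.8 kHz, 6.2 kHz, 9.4 kHz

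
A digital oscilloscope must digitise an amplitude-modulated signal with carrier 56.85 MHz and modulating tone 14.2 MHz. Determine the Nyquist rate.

AM sidebands sit at fc ± fm = 42.65 MHz and 71.05 MHz.
Highest-frequency component: 71.05 MHz.
Nyquist rate = 2 × 71.05 MHz = 142.1 MHz.

142.1 MHz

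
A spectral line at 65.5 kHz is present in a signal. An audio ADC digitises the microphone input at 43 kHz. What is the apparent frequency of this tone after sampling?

20.5 kHz

65.5 kHz mod fs = 22.5 kHz.
22.5 kHz > fs/2 = 21.5 kHz, folds to fs − 22.5 kHz = 20.5 kHz.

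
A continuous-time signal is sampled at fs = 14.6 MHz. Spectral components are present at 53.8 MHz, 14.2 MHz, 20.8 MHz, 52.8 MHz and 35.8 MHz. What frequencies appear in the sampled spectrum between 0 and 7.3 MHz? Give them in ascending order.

fs/2 = 7.3 MHz.
53.8 MHz mod fs = 10 MHz.
10 MHz > fs/2 = 7.3 MHz, folds to fs − 10 MHz = 4.6 MHz.
14.2 MHz > fs/2 = 7.3 MHz, folds to fs − 14.2 MHz = 0.4 MHz.
20.8 MHz mod fs = 6.2 MHz.
6.2 MHz ≤ fs/2 = 7.3 MHz, appears at 6.2 MHz.
52.8 MHz mod fs = 9 MHz.
9 MHz > fs/2 = 7.3 MHz, folds to fs − 9 MHz = 5.6 MHz.
35.8 MHz mod fs = 6.6 MHz.
6.6 MHz ≤ fs/2 = 7.3 MHz, appears at 6.6 MHz.
Distinct values: {0.4 MHz, 4.6 MHz, 5.6 MHz, 6.2 MHz, 6.6 MHz}.

0.4 MHz, 4.6 MHz, 5.6 MHz, 6.2 MHz, 6.6 MHz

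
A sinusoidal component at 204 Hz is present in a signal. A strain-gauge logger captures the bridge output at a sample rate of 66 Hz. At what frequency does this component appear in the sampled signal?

204 Hz mod fs = 6 Hz.
6 Hz ≤ fs/2 = 33 Hz, appears at 6 Hz.

6 Hz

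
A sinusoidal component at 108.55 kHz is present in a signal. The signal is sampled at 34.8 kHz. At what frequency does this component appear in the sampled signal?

108.55 kHz mod fs = 4.15 kHz.
4.15 kHz ≤ fs/2 = 17.4 kHz, appears at 4.15 kHz.

4.15 kHz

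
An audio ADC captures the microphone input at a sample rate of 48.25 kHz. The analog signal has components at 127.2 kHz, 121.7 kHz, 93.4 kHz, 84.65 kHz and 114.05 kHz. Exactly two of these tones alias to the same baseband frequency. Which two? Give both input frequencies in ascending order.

fs/2 = 24.125 kHz.
127.2 kHz mod fs = 30.7 kHz.
30.7 kHz > fs/2 = 24.125 kHz, folds to fs − 30.7 kHz = 17.55 kHz.
121.7 kHz mod fs = 25.2 kHz.
25.2 kHz > fs/2 = 24.125 kHz, folds to fs − 25.2 kHz = 23.05 kHz.
93.4 kHz mod fs = 45.15 kHz.
45.15 kHz > fs/2 = 24.125 kHz, folds to fs − 45.15 kHz = 3.1 kHz.
84.65 kHz mod fs = 36.4 kHz.
36.4 kHz > fs/2 = 24.125 kHz, folds to fs − 36.4 kHz = 11.85 kHz.
114.05 kHz mod fs = 17.55 kHz.
17.55 kHz ≤ fs/2 = 24.125 kHz, appears at 17.55 kHz.
114.05 kHz and 127.2 kHz both map to 17.55 kHz.

114.05 kHz, 127.2 kHz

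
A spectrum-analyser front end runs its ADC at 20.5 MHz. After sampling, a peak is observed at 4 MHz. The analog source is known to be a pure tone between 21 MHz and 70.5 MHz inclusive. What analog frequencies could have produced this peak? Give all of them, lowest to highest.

Frequencies that alias to 4 MHz are k·fs ± 4 MHz for integer k ≥ 0.
k=0: 4 MHz.
k=1: 16.5 MHz, 24.5 MHz.
k=2: 37 MHz, 45 MHz.
k=3: 57.5 MHz, 65.5 MHz.
k=4: 78 MHz, 86 MHz.
Within [21 MHz, 70.5 MHz]: 24.5 MHz, 37 MHz, 45 MHz, 57.5 MHz, 65.5 MHz.

24.5 MHz, 37 MHz, 45 MHz, 57.5 MHz, 65.5 MHz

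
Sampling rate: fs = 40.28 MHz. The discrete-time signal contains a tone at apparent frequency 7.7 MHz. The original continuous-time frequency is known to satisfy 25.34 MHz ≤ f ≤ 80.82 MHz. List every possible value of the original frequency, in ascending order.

Frequencies that alias to 7.7 MHz are k·fs ± 7.7 MHz for integer k ≥ 0.
k=0: 7.7 MHz.
k=1: 32.58 MHz, 47.98 MHz.
k=2: 72.86 MHz, 88.26 MHz.
k=3: 113.14 MHz, 128.54 MHz.
Within [25.34 MHz, 80.82 MHz]: 32.58 MHz, 47.98 MHz, 72.86 MHz.

32.58 MHz, 47.98 MHz, 72.86 MHz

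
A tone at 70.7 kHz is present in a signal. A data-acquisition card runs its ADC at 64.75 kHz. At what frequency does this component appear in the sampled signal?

5.95 kHz

70.7 kHz mod fs = 5.95 kHz.
5.95 kHz ≤ fs/2 = 32.375 kHz, appears at 5.95 kHz.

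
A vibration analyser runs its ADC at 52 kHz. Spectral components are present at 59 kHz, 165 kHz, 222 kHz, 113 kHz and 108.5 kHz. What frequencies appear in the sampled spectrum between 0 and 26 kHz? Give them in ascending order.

4.5 kHz, 7 kHz, 9 kHz, 14 kHz

fs/2 = 26 kHz.
59 kHz mod fs = 7 kHz.
7 kHz ≤ fs/2 = 26 kHz, appears at 7 kHz.
165 kHz mod fs = 9 kHz.
9 kHz ≤ fs/2 = 26 kHz, appears at 9 kHz.
222 kHz mod fs = 14 kHz.
14 kHz ≤ fs/2 = 26 kHz, appears at 14 kHz.
113 kHz mod fs = 9 kHz.
9 kHz ≤ fs/2 = 26 kHz, appears at 9 kHz.
108.5 kHz mod fs = 4.5 kHz.
4.5 kHz ≤ fs/2 = 26 kHz, appears at 4.5 kHz.
Distinct values: {4.5 kHz, 7 kHz, 9 kHz, 14 kHz}.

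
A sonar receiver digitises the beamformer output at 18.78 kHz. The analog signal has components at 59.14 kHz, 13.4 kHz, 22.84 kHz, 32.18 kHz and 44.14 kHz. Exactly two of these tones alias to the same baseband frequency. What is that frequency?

5.38 kHz

fs/2 = 9.39 kHz.
59.14 kHz mod fs = 2.8 kHz.
2.8 kHz ≤ fs/2 = 9.39 kHz, appears at 2.8 kHz.
13.4 kHz > fs/2 = 9.39 kHz, folds to fs − 13.4 kHz = 5.38 kHz.
22.84 kHz mod fs = 4.06 kHz.
4.06 kHz ≤ fs/2 = 9.39 kHz, appears at 4.06 kHz.
32.18 kHz mod fs = 13.4 kHz.
13.4 kHz > fs/2 = 9.39 kHz, folds to fs − 13.4 kHz = 5.38 kHz.
44.14 kHz mod fs = 6.58 kHz.
6.58 kHz ≤ fs/2 = 9.39 kHz, appears at 6.58 kHz.
13.4 kHz and 32.18 kHz both map to 5.38 kHz.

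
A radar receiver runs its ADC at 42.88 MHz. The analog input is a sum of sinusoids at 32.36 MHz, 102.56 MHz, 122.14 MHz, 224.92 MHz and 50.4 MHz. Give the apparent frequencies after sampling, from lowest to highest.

fs/2 = 21.44 MHz.
32.36 MHz > fs/2 = 21.44 MHz, folds to fs − 32.36 MHz = 10.52 MHz.
102.56 MHz mod fs = 16.8 MHz.
16.8 MHz ≤ fs/2 = 21.44 MHz, appears at 16.8 MHz.
122.14 MHz mod fs = 36.38 MHz.
36.38 MHz > fs/2 = 21.44 MHz, folds to fs − 36.38 MHz = 6.5 MHz.
224.92 MHz mod fs = 10.52 MHz.
10.52 MHz ≤ fs/2 = 21.44 MHz, appears at 10.52 MHz.
50.4 MHz mod fs = 7.52 MHz.
7.52 MHz ≤ fs/2 = 21.44 MHz, appears at 7.52 MHz.
Distinct values: {6.5 MHz, 7.52 MHz, 10.52 MHz, 16.8 MHz}.

6.5 MHz, 7.52 MHz, 10.52 MHz, 16.8 MHz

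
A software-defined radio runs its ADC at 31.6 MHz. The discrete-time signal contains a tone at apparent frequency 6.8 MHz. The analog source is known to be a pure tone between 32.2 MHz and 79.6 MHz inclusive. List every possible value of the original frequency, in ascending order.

38.4 MHz, 56.4 MHz, 70 MHz

Frequencies that alias to 6.8 MHz are k·fs ± 6.8 MHz for integer k ≥ 0.
k=0: 6.8 MHz.
k=1: 24.8 MHz, 38.4 MHz.
k=2: 56.4 MHz, 70 MHz.
k=3: 88 MHz, 101.6 MHz.
Within [32.2 MHz, 79.6 MHz]: 38.4 MHz, 56.4 MHz, 70 MHz.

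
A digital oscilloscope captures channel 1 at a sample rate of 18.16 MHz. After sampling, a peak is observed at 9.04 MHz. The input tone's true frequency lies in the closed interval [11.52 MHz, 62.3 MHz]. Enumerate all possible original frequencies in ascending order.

27.2 MHz, 27.28 MHz, 45.36 MHz, 45.44 MHz

Frequencies that alias to 9.04 MHz are k·fs ± 9.04 MHz for integer k ≥ 0.
k=0: 9.04 MHz.
k=1: 9.12 MHz, 27.2 MHz.
k=2: 27.28 MHz, 45.36 MHz.
k=3: 45.44 MHz, 63.52 MHz.
k=4: 63.6 MHz, 81.68 MHz.
Within [11.52 MHz, 62.3 MHz]: 27.2 MHz, 27.28 MHz, 45.36 MHz, 45.44 MHz.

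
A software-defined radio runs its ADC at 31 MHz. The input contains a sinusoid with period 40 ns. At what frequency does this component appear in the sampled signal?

6 MHz

T = 40 ns → f = 1/T = 25 MHz.
25 MHz > fs/2 = 15.5 MHz, folds to fs − 25 MHz = 6 MHz.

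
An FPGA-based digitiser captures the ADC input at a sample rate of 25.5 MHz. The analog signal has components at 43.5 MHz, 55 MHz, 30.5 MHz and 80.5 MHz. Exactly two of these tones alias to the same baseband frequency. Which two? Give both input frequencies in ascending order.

55 MHz, 80.5 MHz

fs/2 = 12.75 MHz.
43.5 MHz mod fs = 18 MHz.
18 MHz > fs/2 = 12.75 MHz, folds to fs − 18 MHz = 7.5 MHz.
55 MHz mod fs = 4 MHz.
4 MHz ≤ fs/2 = 12.75 MHz, appears at 4 MHz.
30.5 MHz mod fs = 5 MHz.
5 MHz ≤ fs/2 = 12.75 MHz, appears at 5 MHz.
80.5 MHz mod fs = 4 MHz.
4 MHz ≤ fs/2 = 12.75 MHz, appears at 4 MHz.
55 MHz and 80.5 MHz both map to 4 MHz.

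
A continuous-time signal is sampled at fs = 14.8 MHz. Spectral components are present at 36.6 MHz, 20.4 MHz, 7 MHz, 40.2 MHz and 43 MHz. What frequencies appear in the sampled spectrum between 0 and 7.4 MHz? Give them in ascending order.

1.4 MHz, 4.2 MHz, 5.6 MHz, 7 MHz

fs/2 = 7.4 MHz.
36.6 MHz mod fs = 7 MHz.
7 MHz ≤ fs/2 = 7.4 MHz, appears at 7 MHz.
20.4 MHz mod fs = 5.6 MHz.
5.6 MHz ≤ fs/2 = 7.4 MHz, appears at 5.6 MHz.
7 MHz ≤ fs/2 = 7.4 MHz, passes unchanged.
40.2 MHz mod fs = 10.6 MHz.
10.6 MHz > fs/2 = 7.4 MHz, folds to fs − 10.6 MHz = 4.2 MHz.
43 MHz mod fs = 13.4 MHz.
13.4 MHz > fs/2 = 7.4 MHz, folds to fs − 13.4 MHz = 1.4 MHz.
Distinct values: {1.4 MHz, 4.2 MHz, 5.6 MHz, 7 MHz}.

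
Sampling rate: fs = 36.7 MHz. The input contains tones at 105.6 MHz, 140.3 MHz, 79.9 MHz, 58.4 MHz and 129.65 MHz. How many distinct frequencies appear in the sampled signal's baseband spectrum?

4

fs/2 = 18.35 MHz.
105.6 MHz mod fs = 32.2 MHz.
32.2 MHz > fs/2 = 18.35 MHz, folds to fs − 32.2 MHz = 4.5 MHz.
140.3 MHz mod fs = 30.2 MHz.
30.2 MHz > fs/2 = 18.35 MHz, folds to fs − 30.2 MHz = 6.5 MHz.
79.9 MHz mod fs = 6.5 MHz.
6.5 MHz ≤ fs/2 = 18.35 MHz, appears at 6.5 MHz.
58.4 MHz mod fs = 21.7 MHz.
21.7 MHz > fs/2 = 18.35 MHz, folds to fs − 21.7 MHz = 15 MHz.
129.65 MHz mod fs = 19.55 MHz.
19.55 MHz > fs/2 = 18.35 MHz, folds to fs − 19.55 MHz = 17.15 MHz.
Distinct values: {4.5 MHz, 6.5 MHz, 15 MHz, 17.15 MHz} → 4.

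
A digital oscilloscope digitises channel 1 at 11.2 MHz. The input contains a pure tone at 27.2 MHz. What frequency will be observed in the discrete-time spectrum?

27.2 MHz mod fs = 4.8 MHz.
4.8 MHz ≤ fs/2 = 5.6 MHz, appears at 4.8 MHz.

4.8 MHz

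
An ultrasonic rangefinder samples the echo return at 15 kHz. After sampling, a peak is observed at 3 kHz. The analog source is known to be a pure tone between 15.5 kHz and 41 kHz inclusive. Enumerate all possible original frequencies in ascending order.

Frequencies that alias to 3 kHz are k·fs ± 3 kHz for integer k ≥ 0.
k=0: 3 kHz.
k=1: 12 kHz, 18 kHz.
k=2: 27 kHz, 33 kHz.
k=3: 42 kHz, 48 kHz.
Within [15.5 kHz, 41 kHz]: 18 kHz, 27 kHz, 33 kHz.

18 kHz, 27 kHz, 33 kHz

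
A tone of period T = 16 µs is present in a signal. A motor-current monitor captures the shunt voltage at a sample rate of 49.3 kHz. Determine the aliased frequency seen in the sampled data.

T = 16 µs → f = 1/T = 62.5 kHz.
62.5 kHz mod fs = 13.2 kHz.
13.2 kHz ≤ fs/2 = 24.65 kHz, appears at 13.2 kHz.

13.2 kHz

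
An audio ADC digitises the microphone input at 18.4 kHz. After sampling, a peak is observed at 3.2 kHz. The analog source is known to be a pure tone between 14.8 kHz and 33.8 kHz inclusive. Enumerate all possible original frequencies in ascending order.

15.2 kHz, 21.6 kHz, 33.6 kHz

Frequencies that alias to 3.2 kHz are k·fs ± 3.2 kHz for integer k ≥ 0.
k=0: 3.2 kHz.
k=1: 15.2 kHz, 21.6 kHz.
k=2: 33.6 kHz, 40 kHz.
k=3: 52 kHz, 58.4 kHz.
Within [14.8 kHz, 33.8 kHz]: 15.2 kHz, 21.6 kHz, 33.6 kHz.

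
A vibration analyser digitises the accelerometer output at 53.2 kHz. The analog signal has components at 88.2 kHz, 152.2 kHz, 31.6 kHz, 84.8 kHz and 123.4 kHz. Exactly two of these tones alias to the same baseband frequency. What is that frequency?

21.6 kHz

fs/2 = 26.6 kHz.
88.2 kHz mod fs = 35 kHz.
35 kHz > fs/2 = 26.6 kHz, folds to fs − 35 kHz = 18.2 kHz.
152.2 kHz mod fs = 45.8 kHz.
45.8 kHz > fs/2 = 26.6 kHz, folds to fs − 45.8 kHz = 7.4 kHz.
31.6 kHz > fs/2 = 26.6 kHz, folds to fs − 31.6 kHz = 21.6 kHz.
84.8 kHz mod fs = 31.6 kHz.
31.6 kHz > fs/2 = 26.6 kHz, folds to fs − 31.6 kHz = 21.6 kHz.
123.4 kHz mod fs = 17 kHz.
17 kHz ≤ fs/2 = 26.6 kHz, appears at 17 kHz.
31.6 kHz and 84.8 kHz both map to 21.6 kHz.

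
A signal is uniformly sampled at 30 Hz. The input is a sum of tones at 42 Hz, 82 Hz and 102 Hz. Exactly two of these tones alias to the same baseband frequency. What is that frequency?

fs/2 = 15 Hz.
42 Hz mod fs = 12 Hz.
12 Hz ≤ fs/2 = 15 Hz, appears at 12 Hz.
82 Hz mod fs = 22 Hz.
22 Hz > fs/2 = 15 Hz, folds to fs − 22 Hz = 8 Hz.
102 Hz mod fs = 12 Hz.
12 Hz ≤ fs/2 = 15 Hz, appears at 12 Hz.
42 Hz and 102 Hz both map to 12 Hz.

12 Hz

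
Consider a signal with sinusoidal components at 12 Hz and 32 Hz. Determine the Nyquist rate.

Highest-frequency component: 32 Hz.
Nyquist rate = 2 × 32 Hz = 64 Hz.

64 Hz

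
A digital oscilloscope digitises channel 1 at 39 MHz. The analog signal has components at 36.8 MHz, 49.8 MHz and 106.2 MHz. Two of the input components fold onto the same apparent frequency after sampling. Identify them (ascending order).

fs/2 = 19.5 MHz.
36.8 MHz > fs/2 = 19.5 MHz, folds to fs − 36.8 MHz = 2.2 MHz.
49.8 MHz mod fs = 10.8 MHz.
10.8 MHz ≤ fs/2 = 19.5 MHz, appears at 10.8 MHz.
106.2 MHz mod fs = 28.2 MHz.
28.2 MHz > fs/2 = 19.5 MHz, folds to fs − 28.2 MHz = 10.8 MHz.
49.8 MHz and 106.2 MHz both map to 10.8 MHz.

49.8 MHz, 106.2 MHz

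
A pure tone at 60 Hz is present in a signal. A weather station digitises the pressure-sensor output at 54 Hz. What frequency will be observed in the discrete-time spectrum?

60 Hz mod fs = 6 Hz.
6 Hz ≤ fs/2 = 27 Hz, appears at 6 Hz.

6 Hz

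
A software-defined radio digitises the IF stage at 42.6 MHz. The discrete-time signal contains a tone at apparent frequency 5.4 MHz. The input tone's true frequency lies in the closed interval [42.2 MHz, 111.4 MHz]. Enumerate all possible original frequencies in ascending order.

48 MHz, 79.8 MHz, 90.6 MHz

Frequencies that alias to 5.4 MHz are k·fs ± 5.4 MHz for integer k ≥ 0.
k=0: 5.4 MHz.
k=1: 37.2 MHz, 48 MHz.
k=2: 79.8 MHz, 90.6 MHz.
k=3: 122.4 MHz, 133.2 MHz.
Within [42.2 MHz, 111.4 MHz]: 48 MHz, 79.8 MHz, 90.6 MHz.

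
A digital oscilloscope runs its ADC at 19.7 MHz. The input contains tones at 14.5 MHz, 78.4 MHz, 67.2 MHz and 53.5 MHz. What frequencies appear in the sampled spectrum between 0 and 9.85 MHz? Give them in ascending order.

0.4 MHz, 5.2 MHz, 5.6 MHz, 8.1 MHz

fs/2 = 9.85 MHz.
14.5 MHz > fs/2 = 9.85 MHz, folds to fs − 14.5 MHz = 5.2 MHz.
78.4 MHz mod fs = 19.3 MHz.
19.3 MHz > fs/2 = 9.85 MHz, folds to fs − 19.3 MHz = 0.4 MHz.
67.2 MHz mod fs = 8.1 MHz.
8.1 MHz ≤ fs/2 = 9.85 MHz, appears at 8.1 MHz.
53.5 MHz mod fs = 14.1 MHz.
14.1 MHz > fs/2 = 9.85 MHz, folds to fs − 14.1 MHz = 5.6 MHz.
Distinct values: {0.4 MHz, 5.2 MHz, 5.6 MHz, 8.1 MHz}.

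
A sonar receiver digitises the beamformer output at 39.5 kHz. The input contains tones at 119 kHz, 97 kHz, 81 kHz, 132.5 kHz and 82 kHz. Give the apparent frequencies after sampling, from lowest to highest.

fs/2 = 19.75 kHz.
119 kHz mod fs = 0.5 kHz.
0.5 kHz ≤ fs/2 = 19.75 kHz, appears at 0.5 kHz.
97 kHz mod fs = 18 kHz.
18 kHz ≤ fs/2 = 19.75 kHz, appears at 18 kHz.
81 kHz mod fs = 2 kHz.
2 kHz ≤ fs/2 = 19.75 kHz, appears at 2 kHz.
132.5 kHz mod fs = 14 kHz.
14 kHz ≤ fs/2 = 19.75 kHz, appears at 14 kHz.
82 kHz mod fs = 3 kHz.
3 kHz ≤ fs/2 = 19.75 kHz, appears at 3 kHz.
Distinct values: {0.5 kHz, 2 kHz, 3 kHz, 14 kHz, 18 kHz}.

0.5 kHz, 2 kHz, 3 kHz, 14 kHz, 18 kHz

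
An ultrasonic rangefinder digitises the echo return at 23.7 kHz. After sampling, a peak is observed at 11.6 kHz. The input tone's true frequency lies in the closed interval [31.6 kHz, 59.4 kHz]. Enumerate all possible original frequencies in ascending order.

Frequencies that alias to 11.6 kHz are k·fs ± 11.6 kHz for integer k ≥ 0.
k=0: 11.6 kHz.
k=1: 12.1 kHz, 35.3 kHz.
k=2: 35.8 kHz, 59 kHz.
k=3: 59.5 kHz, 82.7 kHz.
Within [31.6 kHz, 59.4 kHz]: 35.3 kHz, 35.8 kHz, 59 kHz.

35.3 kHz, 35.8 kHz, 59 kHz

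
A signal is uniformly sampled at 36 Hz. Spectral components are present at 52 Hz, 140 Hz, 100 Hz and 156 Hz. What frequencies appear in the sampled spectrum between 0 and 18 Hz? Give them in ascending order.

fs/2 = 18 Hz.
52 Hz mod fs = 16 Hz.
16 Hz ≤ fs/2 = 18 Hz, appears at 16 Hz.
140 Hz mod fs = 32 Hz.
32 Hz > fs/2 = 18 Hz, folds to fs − 32 Hz = 4 Hz.
100 Hz mod fs = 28 Hz.
28 Hz > fs/2 = 18 Hz, folds to fs − 28 Hz = 8 Hz.
156 Hz mod fs = 12 Hz.
12 Hz ≤ fs/2 = 18 Hz, appears at 12 Hz.
Distinct values: {4 Hz, 8 Hz, 12 Hz, 16 Hz}.

4 Hz, 8 Hz, 12 Hz, 16 Hz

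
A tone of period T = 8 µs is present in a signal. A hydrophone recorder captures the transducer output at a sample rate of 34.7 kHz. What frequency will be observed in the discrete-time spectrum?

T = 8 µs → f = 1/T = 125 kHz.
125 kHz mod fs = 20.9 kHz.
20.9 kHz > fs/2 = 17.35 kHz, folds to fs − 20.9 kHz = 13.8 kHz.

13.8 kHz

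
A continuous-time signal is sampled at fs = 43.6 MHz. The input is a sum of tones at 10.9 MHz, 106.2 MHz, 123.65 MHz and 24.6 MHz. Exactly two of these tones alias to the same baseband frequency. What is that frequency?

19 MHz

fs/2 = 21.8 MHz.
10.9 MHz ≤ fs/2 = 21.8 MHz, passes unchanged.
106.2 MHz mod fs = 19 MHz.
19 MHz ≤ fs/2 = 21.8 MHz, appears at 19 MHz.
123.65 MHz mod fs = 36.45 MHz.
36.45 MHz > fs/2 = 21.8 MHz, folds to fs − 36.45 MHz = 7.15 MHz.
24.6 MHz > fs/2 = 21.8 MHz, folds to fs − 24.6 MHz = 19 MHz.
24.6 MHz and 106.2 MHz both map to 19 MHz.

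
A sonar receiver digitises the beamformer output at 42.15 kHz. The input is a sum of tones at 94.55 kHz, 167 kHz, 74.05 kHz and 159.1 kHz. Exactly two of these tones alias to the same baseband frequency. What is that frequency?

10.25 kHz

fs/2 = 21.075 kHz.
94.55 kHz mod fs = 10.25 kHz.
10.25 kHz ≤ fs/2 = 21.075 kHz, appears at 10.25 kHz.
167 kHz mod fs = 40.55 kHz.
40.55 kHz > fs/2 = 21.075 kHz, folds to fs − 40.55 kHz = 1.6 kHz.
74.05 kHz mod fs = 31.9 kHz.
31.9 kHz > fs/2 = 21.075 kHz, folds to fs − 31.9 kHz = 10.25 kHz.
159.1 kHz mod fs = 32.65 kHz.
32.65 kHz > fs/2 = 21.075 kHz, folds to fs − 32.65 kHz = 9.5 kHz.
74.05 kHz and 94.55 kHz both map to 10.25 kHz.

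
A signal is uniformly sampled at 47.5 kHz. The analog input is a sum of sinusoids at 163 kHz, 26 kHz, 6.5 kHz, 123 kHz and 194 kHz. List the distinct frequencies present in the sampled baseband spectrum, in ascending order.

4 kHz, 6.5 kHz, 19.5 kHz, 20.5 kHz, 21.5 kHz

fs/2 = 23.75 kHz.
163 kHz mod fs = 20.5 kHz.
20.5 kHz ≤ fs/2 = 23.75 kHz, appears at 20.5 kHz.
26 kHz > fs/2 = 23.75 kHz, folds to fs − 26 kHz = 21.5 kHz.
6.5 kHz ≤ fs/2 = 23.75 kHz, passes unchanged.
123 kHz mod fs = 28 kHz.
28 kHz > fs/2 = 23.75 kHz, folds to fs − 28 kHz = 19.5 kHz.
194 kHz mod fs = 4 kHz.
4 kHz ≤ fs/2 = 23.75 kHz, appears at 4 kHz.
Distinct values: {4 kHz, 6.5 kHz, 19.5 kHz, 20.5 kHz, 21.5 kHz}.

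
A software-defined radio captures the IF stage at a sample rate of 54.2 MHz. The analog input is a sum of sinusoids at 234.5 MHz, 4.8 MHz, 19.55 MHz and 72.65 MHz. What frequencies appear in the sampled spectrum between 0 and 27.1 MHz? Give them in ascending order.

4.8 MHz, 17.7 MHz, 18.45 MHz, 19.55 MHz

fs/2 = 27.1 MHz.
234.5 MHz mod fs = 17.7 MHz.
17.7 MHz ≤ fs/2 = 27.1 MHz, appears at 17.7 MHz.
4.8 MHz ≤ fs/2 = 27.1 MHz, passes unchanged.
19.55 MHz ≤ fs/2 = 27.1 MHz, passes unchanged.
72.65 MHz mod fs = 18.45 MHz.
18.45 MHz ≤ fs/2 = 27.1 MHz, appears at 18.45 MHz.
Distinct values: {4.8 MHz, 17.7 MHz, 18.45 MHz, 19.55 MHz}.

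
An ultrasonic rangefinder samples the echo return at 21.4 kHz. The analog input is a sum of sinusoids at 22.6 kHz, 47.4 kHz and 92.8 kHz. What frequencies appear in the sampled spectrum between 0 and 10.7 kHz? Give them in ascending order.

1.2 kHz, 4.6 kHz, 7.2 kHz

fs/2 = 10.7 kHz.
22.6 kHz mod fs = 1.2 kHz.
1.2 kHz ≤ fs/2 = 10.7 kHz, appears at 1.2 kHz.
47.4 kHz mod fs = 4.6 kHz.
4.6 kHz ≤ fs/2 = 10.7 kHz, appears at 4.6 kHz.
92.8 kHz mod fs = 7.2 kHz.
7.2 kHz ≤ fs/2 = 10.7 kHz, appears at 7.2 kHz.
Distinct values: {1.2 kHz, 4.6 kHz, 7.2 kHz}.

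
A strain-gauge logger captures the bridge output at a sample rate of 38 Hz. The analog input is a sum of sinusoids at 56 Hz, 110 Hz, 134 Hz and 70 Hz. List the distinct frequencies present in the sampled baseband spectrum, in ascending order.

4 Hz, 6 Hz, 18 Hz

fs/2 = 19 Hz.
56 Hz mod fs = 18 Hz.
18 Hz ≤ fs/2 = 19 Hz, appears at 18 Hz.
110 Hz mod fs = 34 Hz.
34 Hz > fs/2 = 19 Hz, folds to fs − 34 Hz = 4 Hz.
134 Hz mod fs = 20 Hz.
20 Hz > fs/2 = 19 Hz, folds to fs − 20 Hz = 18 Hz.
70 Hz mod fs = 32 Hz.
32 Hz > fs/2 = 19 Hz, folds to fs − 32 Hz = 6 Hz.
Distinct values: {4 Hz, 6 Hz, 18 Hz}.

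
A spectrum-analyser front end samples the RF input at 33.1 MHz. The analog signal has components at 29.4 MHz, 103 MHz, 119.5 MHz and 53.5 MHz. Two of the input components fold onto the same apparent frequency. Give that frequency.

3.7 MHz

fs/2 = 16.55 MHz.
29.4 MHz > fs/2 = 16.55 MHz, folds to fs − 29.4 MHz = 3.7 MHz.
103 MHz mod fs = 3.7 MHz.
3.7 MHz ≤ fs/2 = 16.55 MHz, appears at 3.7 MHz.
119.5 MHz mod fs = 20.2 MHz.
20.2 MHz > fs/2 = 16.55 MHz, folds to fs − 20.2 MHz = 12.9 MHz.
53.5 MHz mod fs = 20.4 MHz.
20.4 MHz > fs/2 = 16.55 MHz, folds to fs − 20.4 MHz = 12.7 MHz.
29.4 MHz and 103 MHz both map to 3.7 MHz.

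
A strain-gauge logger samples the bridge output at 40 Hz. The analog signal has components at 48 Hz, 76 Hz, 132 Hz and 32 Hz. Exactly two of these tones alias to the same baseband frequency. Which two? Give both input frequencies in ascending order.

fs/2 = 20 Hz.
48 Hz mod fs = 8 Hz.
8 Hz ≤ fs/2 = 20 Hz, appears at 8 Hz.
76 Hz mod fs = 36 Hz.
36 Hz > fs/2 = 20 Hz, folds to fs − 36 Hz = 4 Hz.
132 Hz mod fs = 12 Hz.
12 Hz ≤ fs/2 = 20 Hz, appears at 12 Hz.
32 Hz > fs/2 = 20 Hz, folds to fs − 32 Hz = 8 Hz.
32 Hz and 48 Hz both map to 8 Hz.

32 Hz, 48 Hz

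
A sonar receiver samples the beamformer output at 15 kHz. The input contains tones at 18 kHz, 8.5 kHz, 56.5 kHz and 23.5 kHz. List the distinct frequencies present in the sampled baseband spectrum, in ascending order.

fs/2 = 7.5 kHz.
18 kHz mod fs = 3 kHz.
3 kHz ≤ fs/2 = 7.5 kHz, appears at 3 kHz.
8.5 kHz > fs/2 = 7.5 kHz, folds to fs − 8.5 kHz = 6.5 kHz.
56.5 kHz mod fs = 11.5 kHz.
11.5 kHz > fs/2 = 7.5 kHz, folds to fs − 11.5 kHz = 3.5 kHz.
23.5 kHz mod fs = 8.5 kHz.
8.5 kHz > fs/2 = 7.5 kHz, folds to fs − 8.5 kHz = 6.5 kHz.
Distinct values: {3 kHz, 3.5 kHz, 6.5 kHz}.

3 kHz, 3.5 kHz, 6.5 kHz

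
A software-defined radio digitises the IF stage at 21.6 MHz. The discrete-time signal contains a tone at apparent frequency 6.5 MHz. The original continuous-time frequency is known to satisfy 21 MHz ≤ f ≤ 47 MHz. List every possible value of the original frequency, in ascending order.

28.1 MHz, 36.7 MHz

Frequencies that alias to 6.5 MHz are k·fs ± 6.5 MHz for integer k ≥ 0.
k=0: 6.5 MHz.
k=1: 15.1 MHz, 28.1 MHz.
k=2: 36.7 MHz, 49.7 MHz.
k=3: 58.3 MHz, 71.3 MHz.
Within [21 MHz, 47 MHz]: 28.1 MHz, 36.7 MHz.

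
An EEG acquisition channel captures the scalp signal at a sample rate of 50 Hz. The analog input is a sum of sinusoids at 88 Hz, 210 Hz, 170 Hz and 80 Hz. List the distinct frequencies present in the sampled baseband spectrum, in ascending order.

fs/2 = 25 Hz.
88 Hz mod fs = 38 Hz.
38 Hz > fs/2 = 25 Hz, folds to fs − 38 Hz = 12 Hz.
210 Hz mod fs = 10 Hz.
10 Hz ≤ fs/2 = 25 Hz, appears at 10 Hz.
170 Hz mod fs = 20 Hz.
20 Hz ≤ fs/2 = 25 Hz, appears at 20 Hz.
80 Hz mod fs = 30 Hz.
30 Hz > fs/2 = 25 Hz, folds to fs − 30 Hz = 20 Hz.
Distinct values: {10 Hz, 12 Hz, 20 Hz}.

10 Hz, 12 Hz, 20 Hz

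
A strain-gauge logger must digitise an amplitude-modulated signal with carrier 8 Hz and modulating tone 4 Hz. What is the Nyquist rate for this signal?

AM sidebands sit at fc ± fm = 4 Hz and 12 Hz.
Highest-frequency component: 12 Hz.
Nyquist rate = 2 × 12 Hz = 24 Hz.

24 Hz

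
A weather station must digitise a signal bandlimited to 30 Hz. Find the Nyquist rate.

Nyquist rate = 2 × 30 Hz = 60 Hz.

60 Hz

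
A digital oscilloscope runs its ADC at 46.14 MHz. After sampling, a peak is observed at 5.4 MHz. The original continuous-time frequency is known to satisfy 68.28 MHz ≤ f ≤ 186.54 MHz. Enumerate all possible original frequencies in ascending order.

86.88 MHz, 97.68 MHz, 133.02 MHz, 143.82 MHz, 179.16 MHz

Frequencies that alias to 5.4 MHz are k·fs ± 5.4 MHz for integer k ≥ 0.
k=0: 5.4 MHz.
k=1: 40.74 MHz, 51.54 MHz.
k=2: 86.88 MHz, 97.68 MHz.
k=3: 133.02 MHz, 143.82 MHz.
k=4: 179.16 MHz, 189.96 MHz.
k=5: 225.3 MHz, 236.1 MHz.
Within [68.28 MHz, 186.54 MHz]: 86.88 MHz, 97.68 MHz, 133.02 MHz, 143.82 MHz, 179.16 MHz.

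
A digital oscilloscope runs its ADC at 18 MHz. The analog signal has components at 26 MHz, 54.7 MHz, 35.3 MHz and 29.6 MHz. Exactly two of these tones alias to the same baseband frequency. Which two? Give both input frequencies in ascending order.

fs/2 = 9 MHz.
26 MHz mod fs = 8 MHz.
8 MHz ≤ fs/2 = 9 MHz, appears at 8 MHz.
54.7 MHz mod fs = 0.7 MHz.
0.7 MHz ≤ fs/2 = 9 MHz, appears at 0.7 MHz.
35.3 MHz mod fs = 17.3 MHz.
17.3 MHz > fs/2 = 9 MHz, folds to fs − 17.3 MHz = 0.7 MHz.
29.6 MHz mod fs = 11.6 MHz.
11.6 MHz > fs/2 = 9 MHz, folds to fs − 11.6 MHz = 6.4 MHz.
35.3 MHz and 54.7 MHz both map to 0.7 MHz.

35.3 MHz, 54.7 MHz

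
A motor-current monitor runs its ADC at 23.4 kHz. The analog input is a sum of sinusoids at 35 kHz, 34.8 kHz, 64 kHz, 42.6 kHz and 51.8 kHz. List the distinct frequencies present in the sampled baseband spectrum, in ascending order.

4.2 kHz, 5 kHz, 6.2 kHz, 11.4 kHz, 11.6 kHz

fs/2 = 11.7 kHz.
35 kHz mod fs = 11.6 kHz.
11.6 kHz ≤ fs/2 = 11.7 kHz, appears at 11.6 kHz.
34.8 kHz mod fs = 11.4 kHz.
11.4 kHz ≤ fs/2 = 11.7 kHz, appears at 11.4 kHz.
64 kHz mod fs = 17.2 kHz.
17.2 kHz > fs/2 = 11.7 kHz, folds to fs − 17.2 kHz = 6.2 kHz.
42.6 kHz mod fs = 19.2 kHz.
19.2 kHz > fs/2 = 11.7 kHz, folds to fs − 19.2 kHz = 4.2 kHz.
51.8 kHz mod fs = 5 kHz.
5 kHz ≤ fs/2 = 11.7 kHz, appears at 5 kHz.
Distinct values: {4.2 kHz, 5 kHz, 6.2 kHz, 11.4 kHz, 11.6 kHz}.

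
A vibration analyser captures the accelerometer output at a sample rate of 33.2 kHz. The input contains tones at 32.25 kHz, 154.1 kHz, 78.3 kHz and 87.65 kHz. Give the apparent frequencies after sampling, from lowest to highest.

0.95 kHz, 11.9 kHz, 11.95 kHz

fs/2 = 16.6 kHz.
32.25 kHz > fs/2 = 16.6 kHz, folds to fs − 32.25 kHz = 0.95 kHz.
154.1 kHz mod fs = 21.3 kHz.
21.3 kHz > fs/2 = 16.6 kHz, folds to fs − 21.3 kHz = 11.9 kHz.
78.3 kHz mod fs = 11.9 kHz.
11.9 kHz ≤ fs/2 = 16.6 kHz, appears at 11.9 kHz.
87.65 kHz mod fs = 21.25 kHz.
21.25 kHz > fs/2 = 16.6 kHz, folds to fs − 21.25 kHz = 11.95 kHz.
Distinct values: {0.95 kHz, 11.9 kHz, 11.95 kHz}.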